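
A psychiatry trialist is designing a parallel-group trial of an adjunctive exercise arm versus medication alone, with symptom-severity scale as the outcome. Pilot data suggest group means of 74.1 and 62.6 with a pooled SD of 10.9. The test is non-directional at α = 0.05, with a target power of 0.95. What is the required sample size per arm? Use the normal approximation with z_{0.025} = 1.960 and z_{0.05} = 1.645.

n = 24 per group

Cohen's d = |M₁ − M₂| / SD_pooled = |74.1 − 62.6| / 10.9 = 11.5 / 10.9 = 1.055.
For two independent groups with equal n: n = 2·((z_{α/2} + z_β) / d)².
z_{α/2} + z_β = 1.960 + 1.645 = 3.605.
n = 2 × (3.605 / 1.055)² = 2 × 3.417² = 2 × 11.68 = 23.4.
Round up to the next whole participant.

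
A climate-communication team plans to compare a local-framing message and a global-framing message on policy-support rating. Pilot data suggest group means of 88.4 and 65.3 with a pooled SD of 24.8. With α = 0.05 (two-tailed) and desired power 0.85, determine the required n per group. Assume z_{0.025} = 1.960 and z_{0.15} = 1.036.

Cohen's d = |M₁ − M₂| / SD_pooled = |88.4 − 65.3| / 24.8 = 23.1 / 24.8 = 0.931.
For two independent groups with equal n: n = 2·((z_{α/2} + z_β) / d)².
z_{α/2} + z_β = 1.960 + 1.036 = 2.996.
n = 2 × (2.996 / 0.931)² = 2 × 3.218² = 2 × 10.36 = 20.7.
Round up to the next whole participant.

n = 21 per group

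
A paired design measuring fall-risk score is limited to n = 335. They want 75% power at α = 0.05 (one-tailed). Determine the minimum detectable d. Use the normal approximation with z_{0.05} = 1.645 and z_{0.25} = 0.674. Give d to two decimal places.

d_min ≈ 0.13

For a single sample (or paired design) of n = 335: d_min = (z_{α} + z_β)/√n.
z-sum = 1.645 + 0.674 = 2.319.
d_min = 2.319 / √335 = 2.319 / 18.303 = 0.127.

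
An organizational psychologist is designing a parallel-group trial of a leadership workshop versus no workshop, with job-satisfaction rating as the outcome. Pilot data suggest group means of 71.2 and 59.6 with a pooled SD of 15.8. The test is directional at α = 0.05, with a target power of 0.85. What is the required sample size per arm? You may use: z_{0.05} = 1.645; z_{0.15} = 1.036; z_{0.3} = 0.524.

Cohen's d = |M₁ − M₂| / SD_pooled = |71.2 − 59.6| / 15.8 = 11.6 / 15.8 = 0.734.
For two independent groups with equal n: n = 2·((z_{α} + z_β) / d)².
z_{α} + z_β = 1.645 + 1.036 = 2.681.
n = 2 × (2.681 / 0.734)² = 2 × 3.653² = 2 × 13.34 = 26.7.
Round up to the next whole participant.

n = 27 per group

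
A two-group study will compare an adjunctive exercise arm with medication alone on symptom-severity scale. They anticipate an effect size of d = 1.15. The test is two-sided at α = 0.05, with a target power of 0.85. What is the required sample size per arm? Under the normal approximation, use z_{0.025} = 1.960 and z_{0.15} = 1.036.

n = 14 per group

For two independent groups with equal n: n = 2·((z_{α/2} + z_β) / d)².
z_{α/2} + z_β = 1.960 + 1.036 = 2.996.
n = 2 × (2.996 / 1.15)² = 2 × 2.605² = 2 × 6.79 = 13.6.
Round up to the next whole participant.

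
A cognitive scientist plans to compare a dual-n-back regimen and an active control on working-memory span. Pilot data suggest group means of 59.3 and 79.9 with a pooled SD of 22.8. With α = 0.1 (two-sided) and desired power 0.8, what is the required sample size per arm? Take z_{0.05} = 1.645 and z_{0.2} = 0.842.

Cohen's d = |M₁ − M₂| / SD_pooled = |59.3 − 79.9| / 22.8 = 20.6 / 22.8 = 0.904.
For two independent groups with equal n: n = 2·((z_{α/2} + z_β) / d)².
z_{α/2} + z_β = 1.645 + 0.842 = 2.487.
n = 2 × (2.487 / 0.904)² = 2 × 2.751² = 2 × 7.57 = 15.1.
Round up to the next whole participant.

n = 16 per group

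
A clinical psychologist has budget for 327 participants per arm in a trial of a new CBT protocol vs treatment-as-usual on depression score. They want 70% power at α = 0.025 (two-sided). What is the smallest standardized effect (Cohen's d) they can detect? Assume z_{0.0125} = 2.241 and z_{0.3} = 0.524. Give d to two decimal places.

d_min ≈ 0.22

For two independent groups of n = 327 each: d_min = (z_{α/2} + z_β)·√(2/n).
z-sum = 2.241 + 0.524 = 2.765.
d_min = 2.765 × √(2/327) = 2.765 × 0.0782 = 0.216.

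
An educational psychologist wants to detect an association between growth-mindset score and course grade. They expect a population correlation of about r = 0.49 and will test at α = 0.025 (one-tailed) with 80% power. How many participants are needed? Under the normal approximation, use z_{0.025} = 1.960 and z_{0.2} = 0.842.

Fisher's z: C = ½·ln((1+r)/(1−r)) = ½·ln(2.9216) = 0.5361.
n = ((z_{α} + z_β)/C)² + 3.
(1.960 + 0.842) / 0.5361 = 2.802 / 0.5361 = 5.227.
n = 5.227² + 3 = 27.32 + 3 = 30.3.
Round up.

n = 31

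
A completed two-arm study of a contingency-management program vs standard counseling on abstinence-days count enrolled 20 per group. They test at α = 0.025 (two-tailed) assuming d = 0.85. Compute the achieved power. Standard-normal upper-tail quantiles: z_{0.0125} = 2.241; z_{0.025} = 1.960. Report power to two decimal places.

power ≈ 0.67

For two equal groups, power = Φ(d·√(n/2) − z_{α/2}).
d·√(n/2) = 0.85 × √(20/2) = 0.85 × 3.162 = 2.688.
z_β = 2.688 − 2.241 = 0.447.
Power = Φ(0.447) = 0.673.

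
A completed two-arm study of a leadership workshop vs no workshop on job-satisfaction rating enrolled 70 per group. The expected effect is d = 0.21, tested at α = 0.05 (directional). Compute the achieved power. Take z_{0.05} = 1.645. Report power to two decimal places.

For two equal groups, power = Φ(d·√(n/2) − z_{α}).
d·√(n/2) = 0.21 × √(70/2) = 0.21 × 5.916 = 1.242.
z_β = 1.242 − 1.645 = -0.403.
Power = Φ(-0.403) = 0.344.

power ≈ 0.34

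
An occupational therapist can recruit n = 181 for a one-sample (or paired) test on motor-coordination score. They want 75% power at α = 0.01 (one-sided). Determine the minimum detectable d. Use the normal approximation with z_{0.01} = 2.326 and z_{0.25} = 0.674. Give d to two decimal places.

d_min ≈ 0.22

For a single sample (or paired design) of n = 181: d_min = (z_{α} + z_β)/√n.
z-sum = 2.326 + 0.674 = 3.000.
d_min = 3.000 / √181 = 3.000 / 13.454 = 0.223.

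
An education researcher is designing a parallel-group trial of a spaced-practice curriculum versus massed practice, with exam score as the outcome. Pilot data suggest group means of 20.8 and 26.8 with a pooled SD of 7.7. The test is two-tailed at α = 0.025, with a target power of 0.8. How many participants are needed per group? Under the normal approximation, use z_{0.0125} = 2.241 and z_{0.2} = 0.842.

n = 32 per group

Cohen's d = |M₁ − M₂| / SD_pooled = |20.8 − 26.8| / 7.7 = 6.0 / 7.7 = 0.779.
For two independent groups with equal n: n = 2·((z_{α/2} + z_β) / d)².
z_{α/2} + z_β = 2.241 + 0.842 = 3.083.
n = 2 × (3.083 / 0.779)² = 2 × 3.958² = 2 × 15.66 = 31.3.
Round up to the next whole participant.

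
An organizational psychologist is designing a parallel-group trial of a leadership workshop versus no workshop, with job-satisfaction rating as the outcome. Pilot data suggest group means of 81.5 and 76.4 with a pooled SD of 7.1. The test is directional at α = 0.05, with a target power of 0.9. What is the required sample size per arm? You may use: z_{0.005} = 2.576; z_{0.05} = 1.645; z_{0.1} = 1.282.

Cohen's d = |M₁ − M₂| / SD_pooled = |81.5 − 76.4| / 7.1 = 5.1 / 7.1 = 0.718.
For two independent groups with equal n: n = 2·((z_{α} + z_β) / d)².
z_{α} + z_β = 1.645 + 1.282 = 2.927.
n = 2 × (2.927 / 0.718)² = 2 × 4.077² = 2 × 16.62 = 33.2.
Round up to the next whole participant.

n = 34 per group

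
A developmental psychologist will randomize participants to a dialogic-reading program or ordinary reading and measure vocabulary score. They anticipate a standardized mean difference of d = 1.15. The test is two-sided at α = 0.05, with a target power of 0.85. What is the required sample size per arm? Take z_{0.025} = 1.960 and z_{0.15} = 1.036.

n = 14 per group

For two independent groups with equal n: n = 2·((z_{α/2} + z_β) / d)².
z_{α/2} + z_β = 1.960 + 1.036 = 2.996.
n = 2 × (2.996 / 1.15)² = 2 × 2.605² = 2 × 6.79 = 13.6.
Round up to the next whole participant.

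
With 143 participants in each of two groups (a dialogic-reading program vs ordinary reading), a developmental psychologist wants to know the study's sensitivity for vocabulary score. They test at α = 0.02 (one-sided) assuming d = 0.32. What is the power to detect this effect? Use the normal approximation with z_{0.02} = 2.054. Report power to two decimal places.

power ≈ 0.74

For two equal groups, power = Φ(d·√(n/2) − z_{α}).
d·√(n/2) = 0.32 × √(143/2) = 0.32 × 8.456 = 2.706.
z_β = 2.706 − 2.054 = 0.652.
Power = Φ(0.652) = 0.743.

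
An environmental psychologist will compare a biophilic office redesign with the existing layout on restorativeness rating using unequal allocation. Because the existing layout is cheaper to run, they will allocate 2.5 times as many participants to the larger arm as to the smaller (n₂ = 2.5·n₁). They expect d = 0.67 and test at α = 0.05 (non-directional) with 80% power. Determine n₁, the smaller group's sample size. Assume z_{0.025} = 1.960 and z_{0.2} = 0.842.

With allocation ratio k = n₂/n₁ = 2.5, Var(x̄₁−x̄₂) = σ²(1/n₁ + 1/(k·n₁)) = σ²·(k+1)/(k·n₁).
So n₁ = (1 + 1/k)·((z_{α/2} + z_β)/d)² = 1.400 × (2.802/0.67)².
n₁ = 1.400 × 17.49 = 24.5.
Round up: n₁ = 25, giving n₂ = ⌈2.5 × 25⌉ = ⌈62.5⌉ = 63.

n₁ = 25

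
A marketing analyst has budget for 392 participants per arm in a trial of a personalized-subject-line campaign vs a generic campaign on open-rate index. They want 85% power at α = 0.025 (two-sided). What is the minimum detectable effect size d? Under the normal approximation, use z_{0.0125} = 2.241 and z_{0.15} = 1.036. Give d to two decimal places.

For two independent groups of n = 392 each: d_min = (z_{α/2} + z_β)·√(2/n).
z-sum = 2.241 + 1.036 = 3.277.
d_min = 3.277 × √(2/392) = 3.277 × 0.0714 = 0.234.

d_min ≈ 0.23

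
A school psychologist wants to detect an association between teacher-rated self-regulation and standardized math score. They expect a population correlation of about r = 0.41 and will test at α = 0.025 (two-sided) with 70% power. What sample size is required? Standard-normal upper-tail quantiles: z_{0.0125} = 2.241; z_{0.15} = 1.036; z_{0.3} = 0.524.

Fisher's z: C = ½·ln((1+r)/(1−r)) = ½·ln(2.3898) = 0.4356.
n = ((z_{α/2} + z_β)/C)² + 3.
(2.241 + 0.524) / 0.4356 = 2.765 / 0.4356 = 6.348.
n = 6.348² + 3 = 40.29 + 3 = 43.3.
Round up.

n = 44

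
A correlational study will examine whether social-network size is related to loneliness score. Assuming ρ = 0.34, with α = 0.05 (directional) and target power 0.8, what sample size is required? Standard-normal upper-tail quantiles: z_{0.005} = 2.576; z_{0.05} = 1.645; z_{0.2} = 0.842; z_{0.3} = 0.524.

n = 53

Fisher's z: C = ½·ln((1+r)/(1−r)) = ½·ln(2.0303) = 0.3541.
n = ((z_{α} + z_β)/C)² + 3.
(1.645 + 0.842) / 0.3541 = 2.487 / 0.3541 = 7.023.
n = 7.023² + 3 = 49.33 + 3 = 52.3.
Round up.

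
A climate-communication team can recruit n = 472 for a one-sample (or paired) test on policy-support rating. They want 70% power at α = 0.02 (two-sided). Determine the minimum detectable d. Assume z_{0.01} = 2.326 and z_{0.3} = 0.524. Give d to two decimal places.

For a single sample (or paired design) of n = 472: d_min = (z_{α/2} + z_β)/√n.
z-sum = 2.326 + 0.524 = 2.850.
d_min = 2.850 / √472 = 2.850 / 21.726 = 0.131.

d_min ≈ 0.13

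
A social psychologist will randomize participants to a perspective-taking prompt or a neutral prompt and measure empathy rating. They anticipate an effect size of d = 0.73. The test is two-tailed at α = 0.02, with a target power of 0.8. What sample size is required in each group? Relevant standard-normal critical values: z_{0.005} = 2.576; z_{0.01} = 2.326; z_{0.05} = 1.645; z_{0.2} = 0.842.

For two independent groups with equal n: n = 2·((z_{α/2} + z_β) / d)².
z_{α/2} + z_β = 2.326 + 0.842 = 3.168.
n = 2 × (3.168 / 0.73)² = 2 × 4.340² = 2 × 18.83 = 37.7.
Round up to the next whole participant.

n = 38 per group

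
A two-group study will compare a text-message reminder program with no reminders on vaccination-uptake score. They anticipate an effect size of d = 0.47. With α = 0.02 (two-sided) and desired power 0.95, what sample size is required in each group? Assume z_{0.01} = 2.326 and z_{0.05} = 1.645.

For two independent groups with equal n: n = 2·((z_{α/2} + z_β) / d)².
z_{α/2} + z_β = 2.326 + 1.645 = 3.971.
n = 2 × (3.971 / 0.47)² = 2 × 8.449² = 2 × 71.38 = 142.8.
Round up to the next whole participant.

n = 143 per group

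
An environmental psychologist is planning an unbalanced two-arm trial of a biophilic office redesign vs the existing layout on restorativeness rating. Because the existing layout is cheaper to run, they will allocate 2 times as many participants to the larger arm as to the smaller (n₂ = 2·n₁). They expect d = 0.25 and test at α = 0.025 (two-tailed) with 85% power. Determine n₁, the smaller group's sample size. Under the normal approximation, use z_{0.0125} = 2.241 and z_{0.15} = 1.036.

With allocation ratio k = n₂/n₁ = 2, Var(x̄₁−x̄₂) = σ²(1/n₁ + 1/(k·n₁)) = σ²·(k+1)/(k·n₁).
So n₁ = (1 + 1/k)·((z_{α/2} + z_β)/d)² = 1.500 × (3.277/0.25)².
n₁ = 1.500 × 171.82 = 257.7.
Round up: n₁ = 258, giving n₂ = 2 × 258 = 516.

n₁ = 258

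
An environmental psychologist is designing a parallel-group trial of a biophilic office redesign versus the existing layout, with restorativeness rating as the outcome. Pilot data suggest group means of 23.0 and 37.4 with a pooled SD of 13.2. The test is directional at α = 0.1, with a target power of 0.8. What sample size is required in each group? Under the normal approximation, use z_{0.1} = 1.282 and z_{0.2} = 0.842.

n = 8 per group

Cohen's d = |M₁ − M₂| / SD_pooled = |23.0 − 37.4| / 13.2 = 14.4 / 13.2 = 1.091.
For two independent groups with equal n: n = 2·((z_{α} + z_β) / d)².
z_{α} + z_β = 1.282 + 0.842 = 2.124.
n = 2 × (2.124 / 1.091)² = 2 × 1.947² = 2 × 3.79 = 7.6.
Round up to the next whole participant.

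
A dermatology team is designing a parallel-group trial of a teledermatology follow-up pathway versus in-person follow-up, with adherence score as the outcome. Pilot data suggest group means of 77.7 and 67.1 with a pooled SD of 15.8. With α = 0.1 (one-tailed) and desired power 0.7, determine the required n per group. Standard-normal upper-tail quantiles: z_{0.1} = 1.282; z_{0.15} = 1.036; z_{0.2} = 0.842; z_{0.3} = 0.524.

n = 15 per group

Cohen's d = |M₁ − M₂| / SD_pooled = |77.7 − 67.1| / 15.8 = 10.6 / 15.8 = 0.671.
For two independent groups with equal n: n = 2·((z_{α} + z_β) / d)².
z_{α} + z_β = 1.282 + 0.524 = 1.806.
n = 2 × (1.806 / 0.671)² = 2 × 2.692² = 2 × 7.24 = 14.5.
Round up to the next whole participant.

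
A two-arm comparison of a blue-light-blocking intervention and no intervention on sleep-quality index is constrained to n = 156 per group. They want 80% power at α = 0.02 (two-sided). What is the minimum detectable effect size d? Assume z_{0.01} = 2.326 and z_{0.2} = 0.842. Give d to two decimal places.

d_min ≈ 0.36

For two independent groups of n = 156 each: d_min = (z_{α/2} + z_β)·√(2/n).
z-sum = 2.326 + 0.842 = 3.168.
d_min = 3.168 × √(2/156) = 3.168 × 0.1132 = 0.359.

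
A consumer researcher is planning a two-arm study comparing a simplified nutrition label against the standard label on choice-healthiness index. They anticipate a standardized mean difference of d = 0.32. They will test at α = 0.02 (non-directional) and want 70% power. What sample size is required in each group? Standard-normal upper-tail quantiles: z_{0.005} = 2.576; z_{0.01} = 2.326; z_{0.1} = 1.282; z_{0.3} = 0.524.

n = 159 per group

For two independent groups with equal n: n = 2·((z_{α/2} + z_β) / d)².
z_{α/2} + z_β = 2.326 + 0.524 = 2.850.
n = 2 × (2.850 / 0.32)² = 2 × 8.906² = 2 × 79.32 = 158.6.
Round up to the next whole participant.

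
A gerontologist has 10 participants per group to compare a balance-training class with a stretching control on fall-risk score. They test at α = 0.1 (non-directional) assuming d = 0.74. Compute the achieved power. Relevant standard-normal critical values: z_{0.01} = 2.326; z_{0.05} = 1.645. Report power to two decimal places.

For two equal groups, power = Φ(d·√(n/2) − z_{α/2}).
d·√(n/2) = 0.74 × √(10/2) = 0.74 × 2.236 = 1.655.
z_β = 1.655 − 1.645 = 0.010.
Power = Φ(0.010) = 0.504.

power ≈ 0.50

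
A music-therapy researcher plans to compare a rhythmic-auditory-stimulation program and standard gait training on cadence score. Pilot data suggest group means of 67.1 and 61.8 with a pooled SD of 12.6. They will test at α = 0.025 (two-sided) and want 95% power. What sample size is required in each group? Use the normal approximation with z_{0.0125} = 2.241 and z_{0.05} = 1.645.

Cohen's d = |M₁ − M₂| / SD_pooled = |67.1 − 61.8| / 12.6 = 5.3 / 12.6 = 0.421.
For two independent groups with equal n: n = 2·((z_{α/2} + z_β) / d)².
z_{α/2} + z_β = 2.241 + 1.645 = 3.886.
n = 2 × (3.886 / 0.421)² = 2 × 9.230² = 2 × 85.20 = 170.4.
Round up to the next whole participant.

n = 171 per group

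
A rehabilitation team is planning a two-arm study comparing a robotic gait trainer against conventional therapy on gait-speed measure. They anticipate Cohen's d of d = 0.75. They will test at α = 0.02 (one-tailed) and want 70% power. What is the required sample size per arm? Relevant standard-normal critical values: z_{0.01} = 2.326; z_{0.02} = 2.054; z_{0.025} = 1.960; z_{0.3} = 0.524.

For two independent groups with equal n: n = 2·((z_{α} + z_β) / d)².
z_{α} + z_β = 2.054 + 0.524 = 2.578.
n = 2 × (2.578 / 0.75)² = 2 × 3.437² = 2 × 11.82 = 23.6.
Round up to the next whole participant.

n = 24 per group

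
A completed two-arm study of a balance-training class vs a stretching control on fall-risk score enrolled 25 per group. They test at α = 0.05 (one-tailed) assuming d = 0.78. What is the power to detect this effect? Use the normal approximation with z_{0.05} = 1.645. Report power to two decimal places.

power ≈ 0.87

For two equal groups, power = Φ(d·√(n/2) − z_{α}).
d·√(n/2) = 0.78 × √(25/2) = 0.78 × 3.536 = 2.758.
z_β = 2.758 − 1.645 = 1.113.
Power = Φ(1.113) = 0.867.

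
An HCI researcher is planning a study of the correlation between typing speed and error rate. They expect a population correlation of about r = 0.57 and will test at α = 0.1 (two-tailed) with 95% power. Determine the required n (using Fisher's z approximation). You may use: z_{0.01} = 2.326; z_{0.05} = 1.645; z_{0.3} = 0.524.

Fisher's z: C = ½·ln((1+r)/(1−r)) = ½·ln(3.6512) = 0.6475.
n = ((z_{α/2} + z_β)/C)² + 3.
(1.645 + 1.645) / 0.6475 = 3.290 / 0.6475 = 5.081.
n = 5.081² + 3 = 25.82 + 3 = 28.8.
Round up.

n = 29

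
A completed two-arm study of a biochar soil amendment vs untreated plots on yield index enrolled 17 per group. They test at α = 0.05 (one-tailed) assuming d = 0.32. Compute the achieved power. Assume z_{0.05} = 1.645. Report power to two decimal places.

For two equal groups, power = Φ(d·√(n/2) − z_{α}).
d·√(n/2) = 0.32 × √(17/2) = 0.32 × 2.915 = 0.933.
z_β = 0.933 − 1.645 = -0.712.
Power = Φ(-0.712) = 0.238.

power ≈ 0.24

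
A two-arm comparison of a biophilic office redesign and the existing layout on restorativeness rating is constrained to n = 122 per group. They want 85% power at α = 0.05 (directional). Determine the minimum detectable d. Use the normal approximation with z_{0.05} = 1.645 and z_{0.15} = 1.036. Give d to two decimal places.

d_min ≈ 0.34

For two independent groups of n = 122 each: d_min = (z_{α} + z_β)·√(2/n).
z-sum = 1.645 + 1.036 = 2.681.
d_min = 2.681 × √(2/122) = 2.681 × 0.1280 = 0.343.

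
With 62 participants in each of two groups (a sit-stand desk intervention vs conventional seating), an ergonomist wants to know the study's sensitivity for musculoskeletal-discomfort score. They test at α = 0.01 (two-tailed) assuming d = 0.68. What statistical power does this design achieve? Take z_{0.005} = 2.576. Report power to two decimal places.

power ≈ 0.89

For two equal groups, power = Φ(d·√(n/2) − z_{α/2}).
d·√(n/2) = 0.68 × √(62/2) = 0.68 × 5.568 = 3.786.
z_β = 3.786 − 2.576 = 1.210.
Power = Φ(1.210) = 0.887.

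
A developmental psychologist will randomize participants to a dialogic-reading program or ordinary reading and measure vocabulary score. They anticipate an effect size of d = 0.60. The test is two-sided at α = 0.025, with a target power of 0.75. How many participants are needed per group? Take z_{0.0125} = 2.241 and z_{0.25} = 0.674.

For two independent groups with equal n: n = 2·((z_{α/2} + z_β) / d)².
z_{α/2} + z_β = 2.241 + 0.674 = 2.915.
n = 2 × (2.915 / 0.60)² = 2 × 4.858² = 2 × 23.60 = 47.2.
Round up to the next whole participant.

n = 48 per group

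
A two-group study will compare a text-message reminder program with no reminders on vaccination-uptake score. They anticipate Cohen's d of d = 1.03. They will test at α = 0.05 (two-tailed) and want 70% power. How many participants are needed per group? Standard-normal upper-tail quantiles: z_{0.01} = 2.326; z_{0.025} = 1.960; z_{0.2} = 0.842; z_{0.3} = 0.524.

For two independent groups with equal n: n = 2·((z_{α/2} + z_β) / d)².
z_{α/2} + z_β = 1.960 + 0.524 = 2.484.
n = 2 × (2.484 / 1.03)² = 2 × 2.412² = 2 × 5.82 = 11.6.
Round up to the next whole participant.

n = 12 per group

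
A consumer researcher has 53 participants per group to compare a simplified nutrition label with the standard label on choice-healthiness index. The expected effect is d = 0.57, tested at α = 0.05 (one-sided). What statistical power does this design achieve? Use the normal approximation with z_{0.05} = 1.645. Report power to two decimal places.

power ≈ 0.90

For two equal groups, power = Φ(d·√(n/2) − z_{α}).
d·√(n/2) = 0.57 × √(53/2) = 0.57 × 5.148 = 2.934.
z_β = 2.934 − 1.645 = 1.289.
Power = Φ(1.289) = 0.901.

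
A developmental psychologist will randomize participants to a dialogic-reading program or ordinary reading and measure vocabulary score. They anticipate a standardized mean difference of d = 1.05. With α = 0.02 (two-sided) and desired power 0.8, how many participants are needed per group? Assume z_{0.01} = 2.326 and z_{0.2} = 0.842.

n = 19 per group

For two independent groups with equal n: n = 2·((z_{α/2} + z_β) / d)².
z_{α/2} + z_β = 2.326 + 0.842 = 3.168.
n = 2 × (3.168 / 1.05)² = 2 × 3.017² = 2 × 9.10 = 18.2.
Round up to the next whole participant.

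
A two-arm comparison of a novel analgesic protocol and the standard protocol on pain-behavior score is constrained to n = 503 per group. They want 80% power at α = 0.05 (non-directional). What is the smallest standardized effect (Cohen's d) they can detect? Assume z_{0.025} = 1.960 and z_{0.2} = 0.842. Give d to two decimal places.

For two independent groups of n = 503 each: d_min = (z_{α/2} + z_β)·√(2/n).
z-sum = 1.960 + 0.842 = 2.802.
d_min = 2.802 × √(2/503) = 2.802 × 0.0631 = 0.177.

d_min ≈ 0.18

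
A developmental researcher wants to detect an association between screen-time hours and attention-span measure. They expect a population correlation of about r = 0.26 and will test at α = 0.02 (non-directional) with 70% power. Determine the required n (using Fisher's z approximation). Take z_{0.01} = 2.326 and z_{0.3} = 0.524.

n = 118

Fisher's z: C = ½·ln((1+r)/(1−r)) = ½·ln(1.7027) = 0.2661.
n = ((z_{α/2} + z_β)/C)² + 3.
(2.326 + 0.524) / 0.2661 = 2.850 / 0.2661 = 10.710.
n = 10.710² + 3 = 114.71 + 3 = 117.7.
Round up.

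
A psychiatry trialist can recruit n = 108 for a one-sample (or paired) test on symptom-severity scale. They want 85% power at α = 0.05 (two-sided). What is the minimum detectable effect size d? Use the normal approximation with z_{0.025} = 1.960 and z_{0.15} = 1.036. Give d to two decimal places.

For a single sample (or paired design) of n = 108: d_min = (z_{α/2} + z_β)/√n.
z-sum = 1.960 + 1.036 = 2.996.
d_min = 2.996 / √108 = 2.996 / 10.392 = 0.288.

d_min ≈ 0.29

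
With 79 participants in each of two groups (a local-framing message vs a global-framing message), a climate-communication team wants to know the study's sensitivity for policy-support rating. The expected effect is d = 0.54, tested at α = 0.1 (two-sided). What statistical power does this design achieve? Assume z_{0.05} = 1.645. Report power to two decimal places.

For two equal groups, power = Φ(d·√(n/2) − z_{α/2}).
d·√(n/2) = 0.54 × √(79/2) = 0.54 × 6.285 = 3.394.
z_β = 3.394 − 1.645 = 1.749.
Power = Φ(1.749) = 0.960.

power ≈ 0.96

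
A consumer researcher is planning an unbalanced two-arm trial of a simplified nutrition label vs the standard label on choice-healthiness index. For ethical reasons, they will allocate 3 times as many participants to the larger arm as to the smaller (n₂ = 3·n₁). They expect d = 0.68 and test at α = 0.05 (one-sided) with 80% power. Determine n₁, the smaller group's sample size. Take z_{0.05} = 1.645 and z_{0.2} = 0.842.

With allocation ratio k = n₂/n₁ = 3, Var(x̄₁−x̄₂) = σ²(1/n₁ + 1/(k·n₁)) = σ²·(k+1)/(k·n₁).
So n₁ = (1 + 1/k)·((z_{α} + z_β)/d)² = 1.333 × (2.487/0.68)².
n₁ = 1.333 × 13.38 = 17.8.
Round up: n₁ = 18, giving n₂ = 3 × 18 = 54.

n₁ = 18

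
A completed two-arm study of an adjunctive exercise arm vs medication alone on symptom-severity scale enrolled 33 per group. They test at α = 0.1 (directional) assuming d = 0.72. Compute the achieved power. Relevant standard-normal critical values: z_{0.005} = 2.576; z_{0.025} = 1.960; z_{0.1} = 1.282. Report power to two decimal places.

power ≈ 0.95

For two equal groups, power = Φ(d·√(n/2) − z_{α}).
d·√(n/2) = 0.72 × √(33/2) = 0.72 × 4.062 = 2.925.
z_β = 2.925 − 1.282 = 1.643.
Power = Φ(1.643) = 0.950.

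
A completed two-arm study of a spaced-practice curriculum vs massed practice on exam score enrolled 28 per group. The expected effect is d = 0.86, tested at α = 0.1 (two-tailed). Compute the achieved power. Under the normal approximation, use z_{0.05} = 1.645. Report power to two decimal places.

For two equal groups, power = Φ(d·√(n/2) − z_{α/2}).
d·√(n/2) = 0.86 × √(28/2) = 0.86 × 3.742 = 3.218.
z_β = 3.218 − 1.645 = 1.573.
Power = Φ(1.573) = 0.942.

power ≈ 0.94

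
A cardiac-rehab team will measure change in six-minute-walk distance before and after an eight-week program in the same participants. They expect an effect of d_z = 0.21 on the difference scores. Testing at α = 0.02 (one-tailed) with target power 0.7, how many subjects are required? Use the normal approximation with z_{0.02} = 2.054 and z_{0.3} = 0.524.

For a paired (one-sample on differences) test: n = ((z_{α} + z_β) / d)².
z_{α} + z_β = 2.054 + 0.524 = 2.578.
n = (2.578 / 0.21)² = 12.276² = 150.70.
Round up.

n = 151 pairs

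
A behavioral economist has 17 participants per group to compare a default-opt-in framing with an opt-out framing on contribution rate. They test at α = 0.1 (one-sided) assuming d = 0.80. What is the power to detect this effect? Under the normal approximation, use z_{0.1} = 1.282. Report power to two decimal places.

power ≈ 0.85

For two equal groups, power = Φ(d·√(n/2) − z_{α}).
d·√(n/2) = 0.80 × √(17/2) = 0.80 × 2.915 = 2.332.
z_β = 2.332 − 1.282 = 1.050.
Power = Φ(1.050) = 0.853.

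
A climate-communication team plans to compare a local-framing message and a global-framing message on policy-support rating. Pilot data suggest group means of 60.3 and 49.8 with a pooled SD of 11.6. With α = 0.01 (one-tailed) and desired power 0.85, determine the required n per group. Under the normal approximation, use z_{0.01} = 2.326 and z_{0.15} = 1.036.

Cohen's d = |M₁ − M₂| / SD_pooled = |60.3 − 49.8| / 11.6 = 10.5 / 11.6 = 0.905.
For two independent groups with equal n: n = 2·((z_{α} + z_β) / d)².
z_{α} + z_β = 2.326 + 1.036 = 3.362.
n = 2 × (3.362 / 0.905)² = 2 × 3.715² = 2 × 13.80 = 27.6.
Round up to the next whole participant.

n = 28 per group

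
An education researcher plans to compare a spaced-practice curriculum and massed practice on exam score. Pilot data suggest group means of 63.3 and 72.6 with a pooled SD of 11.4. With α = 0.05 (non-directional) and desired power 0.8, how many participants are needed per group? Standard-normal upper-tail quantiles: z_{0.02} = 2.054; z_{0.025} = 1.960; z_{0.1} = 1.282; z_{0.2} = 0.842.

n = 24 per group

Cohen's d = |M₁ − M₂| / SD_pooled = |63.3 − 72.6| / 11.4 = 9.3 / 11.4 = 0.816.
For two independent groups with equal n: n = 2·((z_{α/2} + z_β) / d)².
z_{α/2} + z_β = 1.960 + 0.842 = 2.802.
n = 2 × (2.802 / 0.816)² = 2 × 3.434² = 2 × 11.79 = 23.6.
Round up to the next whole participant.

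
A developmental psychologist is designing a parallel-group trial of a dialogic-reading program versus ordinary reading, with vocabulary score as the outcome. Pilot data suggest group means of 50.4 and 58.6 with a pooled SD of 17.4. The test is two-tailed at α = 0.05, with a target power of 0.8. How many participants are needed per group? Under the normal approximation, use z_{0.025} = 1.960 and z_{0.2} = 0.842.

Cohen's d = |M₁ − M₂| / SD_pooled = |50.4 − 58.6| / 17.4 = 8.2 / 17.4 = 0.471.
For two independent groups with equal n: n = 2·((z_{α/2} + z_β) / d)².
z_{α/2} + z_β = 1.960 + 0.842 = 2.802.
n = 2 × (2.802 / 0.471)² = 2 × 5.949² = 2 × 35.39 = 70.8.
Round up to the next whole participant.

n = 71 per group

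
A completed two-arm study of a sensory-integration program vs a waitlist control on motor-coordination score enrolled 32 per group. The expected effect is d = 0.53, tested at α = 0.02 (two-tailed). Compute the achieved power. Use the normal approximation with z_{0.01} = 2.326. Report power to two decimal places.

For two equal groups, power = Φ(d·√(n/2) − z_{α/2}).
d·√(n/2) = 0.53 × √(32/2) = 0.53 × 4.000 = 2.120.
z_β = 2.120 − 2.326 = -0.206.
Power = Φ(-0.206) = 0.418.

power ≈ 0.42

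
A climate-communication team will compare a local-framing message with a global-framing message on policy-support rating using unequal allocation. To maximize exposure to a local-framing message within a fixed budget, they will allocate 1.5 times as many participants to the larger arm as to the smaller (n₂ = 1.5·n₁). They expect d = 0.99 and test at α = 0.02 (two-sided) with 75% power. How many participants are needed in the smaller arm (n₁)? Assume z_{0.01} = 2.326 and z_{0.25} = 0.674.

With allocation ratio k = n₂/n₁ = 1.5, Var(x̄₁−x̄₂) = σ²(1/n₁ + 1/(k·n₁)) = σ²·(k+1)/(k·n₁).
So n₁ = (1 + 1/k)·((z_{α/2} + z_β)/d)² = 1.667 × (3.000/0.99)².
n₁ = 1.667 × 9.18 = 15.3.
Round up: n₁ = 16, giving n₂ = 1.5 × 16 = 24.

n₁ = 16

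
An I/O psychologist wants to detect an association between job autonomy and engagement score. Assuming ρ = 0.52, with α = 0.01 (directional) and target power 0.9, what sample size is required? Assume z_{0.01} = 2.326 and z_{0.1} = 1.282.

n = 43

Fisher's z: C = ½·ln((1+r)/(1−r)) = ½·ln(3.1667) = 0.5763.
n = ((z_{α} + z_β)/C)² + 3.
(2.326 + 1.282) / 0.5763 = 3.608 / 0.5763 = 6.261.
n = 6.261² + 3 = 39.20 + 3 = 42.2.
Round up.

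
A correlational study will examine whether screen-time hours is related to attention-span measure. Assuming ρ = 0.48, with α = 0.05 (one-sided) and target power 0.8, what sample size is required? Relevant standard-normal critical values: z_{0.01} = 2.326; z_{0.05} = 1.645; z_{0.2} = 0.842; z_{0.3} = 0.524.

n = 26

Fisher's z: C = ½·ln((1+r)/(1−r)) = ½·ln(2.8462) = 0.5230.
n = ((z_{α} + z_β)/C)² + 3.
(1.645 + 0.842) / 0.5230 = 2.487 / 0.5230 = 4.755.
n = 4.755² + 3 = 22.61 + 3 = 25.6.
Round up.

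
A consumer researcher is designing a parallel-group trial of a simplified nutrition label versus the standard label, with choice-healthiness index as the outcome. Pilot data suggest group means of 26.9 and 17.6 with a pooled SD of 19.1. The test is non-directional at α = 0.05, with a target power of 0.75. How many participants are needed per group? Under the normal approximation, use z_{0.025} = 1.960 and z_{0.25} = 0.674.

n = 59 per group

Cohen's d = |M₁ − M₂| / SD_pooled = |26.9 − 17.6| / 19.1 = 9.3 / 19.1 = 0.487.
For two independent groups with equal n: n = 2·((z_{α/2} + z_β) / d)².
z_{α/2} + z_β = 1.960 + 0.674 = 2.634.
n = 2 × (2.634 / 0.487)² = 2 × 5.409² = 2 × 29.25 = 58.5.
Round up to the next whole participant.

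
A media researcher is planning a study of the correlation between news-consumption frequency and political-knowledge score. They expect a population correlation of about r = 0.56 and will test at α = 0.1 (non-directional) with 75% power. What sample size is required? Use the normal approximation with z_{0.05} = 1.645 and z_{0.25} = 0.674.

Fisher's z: C = ½·ln((1+r)/(1−r)) = ½·ln(3.5455) = 0.6328.
n = ((z_{α/2} + z_β)/C)² + 3.
(1.645 + 0.674) / 0.6328 = 2.319 / 0.6328 = 3.665.
n = 3.665² + 3 = 13.43 + 3 = 16.4.
Round up.

n = 17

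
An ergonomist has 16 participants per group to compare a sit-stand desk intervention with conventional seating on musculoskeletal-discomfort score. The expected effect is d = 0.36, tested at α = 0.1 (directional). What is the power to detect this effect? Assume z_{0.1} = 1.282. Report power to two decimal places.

power ≈ 0.40

For two equal groups, power = Φ(d·√(n/2) − z_{α}).
d·√(n/2) = 0.36 × √(16/2) = 0.36 × 2.828 = 1.018.
z_β = 1.018 − 1.282 = -0.264.
Power = Φ(-0.264) = 0.396.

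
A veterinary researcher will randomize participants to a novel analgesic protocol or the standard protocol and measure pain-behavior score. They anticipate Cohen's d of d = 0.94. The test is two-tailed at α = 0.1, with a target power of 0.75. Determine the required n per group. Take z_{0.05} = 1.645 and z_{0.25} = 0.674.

n = 13 per group

For two independent groups with equal n: n = 2·((z_{α/2} + z_β) / d)².
z_{α/2} + z_β = 1.645 + 0.674 = 2.319.
n = 2 × (2.319 / 0.94)² = 2 × 2.467² = 2 × 6.09 = 12.2.
Round up to the next whole participant.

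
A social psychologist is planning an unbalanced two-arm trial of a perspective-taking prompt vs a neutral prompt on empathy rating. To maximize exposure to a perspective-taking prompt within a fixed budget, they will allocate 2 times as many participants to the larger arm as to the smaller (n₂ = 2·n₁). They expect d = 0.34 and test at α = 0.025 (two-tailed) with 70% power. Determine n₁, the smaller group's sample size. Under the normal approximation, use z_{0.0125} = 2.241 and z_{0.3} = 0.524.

With allocation ratio k = n₂/n₁ = 2, Var(x̄₁−x̄₂) = σ²(1/n₁ + 1/(k·n₁)) = σ²·(k+1)/(k·n₁).
So n₁ = (1 + 1/k)·((z_{α/2} + z_β)/d)² = 1.500 × (2.765/0.34)².
n₁ = 1.500 × 66.14 = 99.2.
Round up: n₁ = 100, giving n₂ = 2 × 100 = 200.

n₁ = 100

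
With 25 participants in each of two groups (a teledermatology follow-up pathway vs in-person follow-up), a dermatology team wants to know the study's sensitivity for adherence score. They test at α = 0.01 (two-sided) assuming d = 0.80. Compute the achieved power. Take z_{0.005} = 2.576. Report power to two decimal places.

power ≈ 0.60

For two equal groups, power = Φ(d·√(n/2) − z_{α/2}).
d·√(n/2) = 0.80 × √(25/2) = 0.80 × 3.536 = 2.828.
z_β = 2.828 − 2.576 = 0.252.
Power = Φ(0.252) = 0.600.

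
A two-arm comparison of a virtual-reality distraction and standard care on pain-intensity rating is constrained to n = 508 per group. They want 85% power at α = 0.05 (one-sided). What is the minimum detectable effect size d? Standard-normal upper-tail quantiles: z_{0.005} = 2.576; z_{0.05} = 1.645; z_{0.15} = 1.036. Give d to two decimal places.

d_min ≈ 0.17

For two independent groups of n = 508 each: d_min = (z_{α} + z_β)·√(2/n).
z-sum = 1.645 + 1.036 = 2.681.
d_min = 2.681 × √(2/508) = 2.681 × 0.0627 = 0.168.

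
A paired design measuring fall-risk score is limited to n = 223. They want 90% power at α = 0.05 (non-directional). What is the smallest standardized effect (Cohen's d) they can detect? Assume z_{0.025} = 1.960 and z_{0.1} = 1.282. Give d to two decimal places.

d_min ≈ 0.22

For a single sample (or paired design) of n = 223: d_min = (z_{α/2} + z_β)/√n.
z-sum = 1.960 + 1.282 = 3.242.
d_min = 3.242 / √223 = 3.242 / 14.933 = 0.217.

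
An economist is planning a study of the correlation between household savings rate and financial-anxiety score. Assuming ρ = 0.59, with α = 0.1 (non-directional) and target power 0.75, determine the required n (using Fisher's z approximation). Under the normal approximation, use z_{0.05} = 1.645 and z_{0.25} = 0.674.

n = 15

Fisher's z: C = ½·ln((1+r)/(1−r)) = ½·ln(3.8780) = 0.6777.
n = ((z_{α/2} + z_β)/C)² + 3.
(1.645 + 0.674) / 0.6777 = 2.319 / 0.6777 = 3.422.
n = 3.422² + 3 = 11.71 + 3 = 14.7.
Round up.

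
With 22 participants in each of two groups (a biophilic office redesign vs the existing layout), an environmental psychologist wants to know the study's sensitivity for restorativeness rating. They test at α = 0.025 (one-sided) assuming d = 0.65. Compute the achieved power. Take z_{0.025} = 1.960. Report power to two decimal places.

For two equal groups, power = Φ(d·√(n/2) − z_{α}).
d·√(n/2) = 0.65 × √(22/2) = 0.65 × 3.317 = 2.156.
z_β = 2.156 − 1.960 = 0.196.
Power = Φ(0.196) = 0.578.

power ≈ 0.58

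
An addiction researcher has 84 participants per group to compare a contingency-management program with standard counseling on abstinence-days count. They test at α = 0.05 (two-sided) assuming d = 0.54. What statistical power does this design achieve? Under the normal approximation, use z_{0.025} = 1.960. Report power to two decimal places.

power ≈ 0.94

For two equal groups, power = Φ(d·√(n/2) − z_{α/2}).
d·√(n/2) = 0.54 × √(84/2) = 0.54 × 6.481 = 3.500.
z_β = 3.500 − 1.960 = 1.540.
Power = Φ(1.540) = 0.938.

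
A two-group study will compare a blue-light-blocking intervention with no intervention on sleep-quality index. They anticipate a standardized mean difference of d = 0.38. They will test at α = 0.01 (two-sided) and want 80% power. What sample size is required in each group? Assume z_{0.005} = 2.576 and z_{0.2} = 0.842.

n = 162 per group

For two independent groups with equal n: n = 2·((z_{α/2} + z_β) / d)².
z_{α/2} + z_β = 2.576 + 0.842 = 3.418.
n = 2 × (3.418 / 0.38)² = 2 × 8.995² = 2 × 80.91 = 161.8.
Round up to the next whole participant.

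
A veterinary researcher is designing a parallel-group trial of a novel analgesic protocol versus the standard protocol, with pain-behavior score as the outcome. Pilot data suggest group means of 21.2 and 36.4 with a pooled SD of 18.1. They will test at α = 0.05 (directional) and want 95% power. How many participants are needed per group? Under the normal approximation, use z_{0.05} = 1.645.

n = 31 per group

Cohen's d = |M₁ − M₂| / SD_pooled = |21.2 − 36.4| / 18.1 = 15.2 / 18.1 = 0.840.
For two independent groups with equal n: n = 2·((z_{α} + z_β) / d)².
z_{α} + z_β = 1.645 + 1.645 = 3.290.
n = 2 × (3.290 / 0.840)² = 2 × 3.917² = 2 × 15.34 = 30.7.
Round up to the next whole participant.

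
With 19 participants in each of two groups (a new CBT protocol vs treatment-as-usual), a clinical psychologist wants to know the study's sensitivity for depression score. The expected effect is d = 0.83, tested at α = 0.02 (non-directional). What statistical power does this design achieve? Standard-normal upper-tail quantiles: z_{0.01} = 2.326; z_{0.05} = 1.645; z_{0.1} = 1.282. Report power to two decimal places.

For two equal groups, power = Φ(d·√(n/2) − z_{α/2}).
d·√(n/2) = 0.83 × √(19/2) = 0.83 × 3.082 = 2.558.
z_β = 2.558 − 2.326 = 0.232.
Power = Φ(0.232) = 0.592.

power ≈ 0.59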